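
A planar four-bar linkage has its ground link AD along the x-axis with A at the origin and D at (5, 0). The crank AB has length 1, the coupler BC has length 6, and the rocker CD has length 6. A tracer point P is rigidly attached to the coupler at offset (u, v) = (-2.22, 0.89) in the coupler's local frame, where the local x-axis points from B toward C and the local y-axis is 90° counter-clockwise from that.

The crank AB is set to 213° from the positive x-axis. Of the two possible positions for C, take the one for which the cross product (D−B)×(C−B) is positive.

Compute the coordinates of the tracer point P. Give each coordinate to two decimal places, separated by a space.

A=(0,0), D=(5.00,0)
B = A + 1.00·(cos213°, sin213°) = (-0.8387, -0.5446)
|BD| = 5.8640
circle(B,6.00) ∩ circle(D,6.00): a=2.9320, h=5.2348
  candidates: C₊=(1.5945,4.9399) cross=30.697; C₋=(2.5669,-5.4845) cross=-30.697
  mode + wants cross > 0 → take C=(1.5945,4.9399) (cross=30.697)
ex = (C−B)/|BC| = (0.4055,0.9141); ey = (-0.9141,0.4055)
P = B + -2.22·ex + 0.89·ey = (-2.5525,-2.2130)

-2.55 -2.21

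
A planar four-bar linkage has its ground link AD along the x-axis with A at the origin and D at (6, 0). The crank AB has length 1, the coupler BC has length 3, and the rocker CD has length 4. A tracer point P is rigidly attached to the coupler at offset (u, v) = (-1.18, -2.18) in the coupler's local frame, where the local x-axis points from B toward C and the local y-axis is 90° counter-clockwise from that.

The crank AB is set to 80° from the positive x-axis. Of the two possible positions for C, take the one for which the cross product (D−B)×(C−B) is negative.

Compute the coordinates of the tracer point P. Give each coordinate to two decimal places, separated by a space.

A=(0,0), D=(6.00,0)
B = A + 1.00·(cos80°, sin80°) = (0.1736, 0.9848)
|BD| = 5.9090
circle(B,3.00) ∩ circle(D,4.00): a=2.3622, h=1.8494
  candidates: C₊=(2.8110,2.4146) cross=10.928; C₋=(2.1946,-1.2324) cross=-10.928
  mode - wants cross < 0 → take C=(2.1946,-1.2324) (cross=-10.928)
ex = (C−B)/|BC| = (0.6736,-0.7391); ey = (0.7391,0.6736)
P = B + -1.18·ex + -2.18·ey = (-2.2324,0.3884)

-2.23 0.39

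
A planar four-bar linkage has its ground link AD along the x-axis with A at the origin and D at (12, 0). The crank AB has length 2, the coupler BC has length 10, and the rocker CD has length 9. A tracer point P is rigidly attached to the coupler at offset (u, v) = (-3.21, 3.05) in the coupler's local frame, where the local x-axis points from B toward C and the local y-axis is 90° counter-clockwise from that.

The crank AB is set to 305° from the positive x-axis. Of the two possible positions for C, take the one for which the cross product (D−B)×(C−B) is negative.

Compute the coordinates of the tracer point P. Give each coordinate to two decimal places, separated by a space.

0.80 2.78

A=(0,0), D=(12.00,0)
B = A + 2.00·(cos305°, sin305°) = (1.1472, -1.6383)
|BD| = 10.9758
circle(B,10.00) ∩ circle(D,9.00): a=6.3534, h=7.7223
  candidates: C₊=(6.2768,6.9458) cross=84.758; C₋=(8.5821,-8.3257) cross=-84.758
  mode - wants cross < 0 → take C=(8.5821,-8.3257) (cross=-84.758)
ex = (C−B)/|BC| = (0.7435,-0.6687); ey = (0.6687,0.7435)
P = B + -3.21·ex + 3.05·ey = (0.8002,2.7760)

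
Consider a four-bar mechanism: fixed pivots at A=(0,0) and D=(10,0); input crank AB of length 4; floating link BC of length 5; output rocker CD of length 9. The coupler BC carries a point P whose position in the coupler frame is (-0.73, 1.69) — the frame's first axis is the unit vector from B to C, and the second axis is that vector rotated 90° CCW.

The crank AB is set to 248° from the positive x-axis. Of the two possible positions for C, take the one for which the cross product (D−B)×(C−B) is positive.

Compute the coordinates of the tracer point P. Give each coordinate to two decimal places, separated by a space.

-3.33 -3.49

A=(0,0), D=(10.00,0)
B = A + 4.00·(cos248°, sin248°) = (-1.4984, -3.7087)
|BD| = 12.0817
circle(B,5.00) ∩ circle(D,9.00): a=3.7233, h=3.3372
  candidates: C₊=(1.0207,0.6103) cross=40.319; C₋=(3.0696,-5.7419) cross=-40.319
  mode + wants cross > 0 → take C=(1.0207,0.6103) (cross=40.319)
ex = (C−B)/|BC| = (0.5038,0.8638); ey = (-0.8638,0.5038)
P = B + -0.73·ex + 1.69·ey = (-3.3260,-3.4878)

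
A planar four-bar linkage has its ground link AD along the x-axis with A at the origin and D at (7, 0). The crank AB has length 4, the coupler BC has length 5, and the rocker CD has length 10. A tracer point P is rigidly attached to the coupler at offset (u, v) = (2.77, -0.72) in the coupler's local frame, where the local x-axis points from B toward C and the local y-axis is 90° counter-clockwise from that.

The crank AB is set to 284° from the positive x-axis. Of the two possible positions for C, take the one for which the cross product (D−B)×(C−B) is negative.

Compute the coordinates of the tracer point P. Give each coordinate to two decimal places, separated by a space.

A=(0,0), D=(7.00,0)
B = A + 4.00·(cos284°, sin284°) = (0.9677, -3.8812)
|BD| = 7.1730
circle(B,5.00) ∩ circle(D,10.00): a=-1.6414, h=4.7229
  candidates: C₊=(-2.9682,-0.7975) cross=33.878; C₋=(2.1428,-8.7411) cross=-33.878
  mode - wants cross < 0 → take C=(2.1428,-8.7411) (cross=-33.878)
ex = (C−B)/|BC| = (0.2350,-0.9720); ey = (0.9720,0.2350)
P = B + 2.77·ex + -0.72·ey = (0.9189,-6.7428)

0.92 -6.74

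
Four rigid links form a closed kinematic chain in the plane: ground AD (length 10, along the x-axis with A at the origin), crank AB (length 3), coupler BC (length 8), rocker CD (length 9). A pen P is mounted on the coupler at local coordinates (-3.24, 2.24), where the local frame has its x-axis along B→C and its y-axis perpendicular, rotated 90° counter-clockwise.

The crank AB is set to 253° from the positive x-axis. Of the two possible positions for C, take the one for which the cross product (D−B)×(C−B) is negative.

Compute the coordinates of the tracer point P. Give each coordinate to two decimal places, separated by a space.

-2.07 0.89

A=(0,0), D=(10.00,0)
B = A + 3.00·(cos253°, sin253°) = (-0.8771, -2.8689)
|BD| = 11.2491
circle(B,8.00) ∩ circle(D,9.00): a=4.8689, h=6.3477
  candidates: C₊=(2.2119,4.5106) cross=71.406; C₋=(5.4497,-7.7650) cross=-71.406
  mode - wants cross < 0 → take C=(5.4497,-7.7650) (cross=-71.406)
ex = (C−B)/|BC| = (0.7909,-0.6120); ey = (0.6120,0.7909)
P = B + -3.24·ex + 2.24·ey = (-2.0686,0.8855)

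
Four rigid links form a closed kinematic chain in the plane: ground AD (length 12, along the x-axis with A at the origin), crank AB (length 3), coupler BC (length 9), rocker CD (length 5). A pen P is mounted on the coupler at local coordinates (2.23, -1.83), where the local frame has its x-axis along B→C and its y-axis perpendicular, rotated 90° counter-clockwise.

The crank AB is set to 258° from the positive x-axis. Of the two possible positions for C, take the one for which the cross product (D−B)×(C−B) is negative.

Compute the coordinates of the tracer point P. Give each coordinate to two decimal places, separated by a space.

A=(0,0), D=(12.00,0)
B = A + 3.00·(cos258°, sin258°) = (-0.6237, -2.9344)
|BD| = 12.9603
circle(B,9.00) ∩ circle(D,5.00): a=8.6406, h=2.5180
  candidates: C₊=(7.2224,1.4745) cross=32.633; C₋=(8.3626,-3.4306) cross=-32.633
  mode - wants cross < 0 → take C=(8.3626,-3.4306) (cross=-32.633)
ex = (C−B)/|BC| = (0.9985,-0.0551); ey = (0.0551,0.9985)
P = B + 2.23·ex + -1.83·ey = (1.5020,-4.8846)

1.50 -4.88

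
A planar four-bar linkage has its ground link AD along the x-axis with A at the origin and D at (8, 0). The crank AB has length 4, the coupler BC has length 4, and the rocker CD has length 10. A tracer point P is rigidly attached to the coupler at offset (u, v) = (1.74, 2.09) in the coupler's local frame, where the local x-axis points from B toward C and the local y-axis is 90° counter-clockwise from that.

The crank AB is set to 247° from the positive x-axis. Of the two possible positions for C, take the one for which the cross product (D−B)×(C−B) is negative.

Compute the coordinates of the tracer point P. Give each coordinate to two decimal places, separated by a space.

1.15 -3.87

A=(0,0), D=(8.00,0)
B = A + 4.00·(cos247°, sin247°) = (-1.5629, -3.6820)
|BD| = 10.2473
circle(B,4.00) ∩ circle(D,10.00): a=1.0250, h=3.8664
  candidates: C₊=(-1.9957,0.2945) cross=39.621; C₋=(0.7829,-6.9219) cross=-39.621
  mode - wants cross < 0 → take C=(0.7829,-6.9219) (cross=-39.621)
ex = (C−B)/|BC| = (0.5865,-0.8100); ey = (0.8100,0.5865)
P = B + 1.74·ex + 2.09·ey = (1.1504,-3.8657)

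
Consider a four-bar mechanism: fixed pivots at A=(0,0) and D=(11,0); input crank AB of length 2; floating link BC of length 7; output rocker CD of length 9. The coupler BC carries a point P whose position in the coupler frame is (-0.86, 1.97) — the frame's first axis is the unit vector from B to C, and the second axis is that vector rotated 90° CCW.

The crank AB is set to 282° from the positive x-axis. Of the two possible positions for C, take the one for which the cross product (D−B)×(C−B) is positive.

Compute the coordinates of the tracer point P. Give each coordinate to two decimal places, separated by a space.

-1.73 -1.97

A=(0,0), D=(11.00,0)
B = A + 2.00·(cos282°, sin282°) = (0.4158, -1.9563)
|BD| = 10.7635
circle(B,7.00) ∩ circle(D,9.00): a=3.8952, h=5.8161
  candidates: C₊=(3.1891,4.4709) cross=62.602; C₋=(5.3033,-6.9676) cross=-62.602
  mode + wants cross > 0 → take C=(3.1891,4.4709) (cross=62.602)
ex = (C−B)/|BC| = (0.3962,0.9182); ey = (-0.9182,0.3962)
P = B + -0.86·ex + 1.97·ey = (-1.7337,-1.9655)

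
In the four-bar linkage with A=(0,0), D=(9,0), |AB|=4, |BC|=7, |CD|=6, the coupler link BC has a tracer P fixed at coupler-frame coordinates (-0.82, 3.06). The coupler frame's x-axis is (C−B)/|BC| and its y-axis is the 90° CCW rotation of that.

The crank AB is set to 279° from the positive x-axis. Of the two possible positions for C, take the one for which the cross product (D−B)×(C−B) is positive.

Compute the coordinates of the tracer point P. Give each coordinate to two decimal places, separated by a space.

-2.50 -3.44

A=(0,0), D=(9.00,0)
B = A + 4.00·(cos279°, sin279°) = (0.6257, -3.9508)
|BD| = 9.2594
circle(B,7.00) ∩ circle(D,6.00): a=5.3317, h=4.5358
  candidates: C₊=(3.5125,2.4263) cross=41.998; C₋=(7.3830,-5.7780) cross=-41.998
  mode + wants cross > 0 → take C=(3.5125,2.4263) (cross=41.998)
ex = (C−B)/|BC| = (0.4124,0.9110); ey = (-0.9110,0.4124)
P = B + -0.82·ex + 3.06·ey = (-2.5001,-3.4359)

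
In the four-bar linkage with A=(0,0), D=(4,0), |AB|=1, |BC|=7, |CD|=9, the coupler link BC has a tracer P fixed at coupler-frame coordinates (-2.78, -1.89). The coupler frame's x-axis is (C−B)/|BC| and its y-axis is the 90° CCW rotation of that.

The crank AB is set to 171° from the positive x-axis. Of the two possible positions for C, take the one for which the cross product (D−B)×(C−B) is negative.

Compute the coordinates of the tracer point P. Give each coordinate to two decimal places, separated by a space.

-2.49 3.16

A=(0,0), D=(4.00,0)
B = A + 1.00·(cos171°, sin171°) = (-0.9877, 0.1564)
|BD| = 4.9901
circle(B,7.00) ∩ circle(D,9.00): a=-0.7113, h=6.9638
  candidates: C₊=(-1.4803,7.1391) cross=34.750; C₋=(-1.9169,-6.7816) cross=-34.750
  mode - wants cross < 0 → take C=(-1.9169,-6.7816) (cross=-34.750)
ex = (C−B)/|BC| = (-0.1327,-0.9912); ey = (0.9912,-0.1327)
P = B + -2.78·ex + -1.89·ey = (-2.4919,3.1627)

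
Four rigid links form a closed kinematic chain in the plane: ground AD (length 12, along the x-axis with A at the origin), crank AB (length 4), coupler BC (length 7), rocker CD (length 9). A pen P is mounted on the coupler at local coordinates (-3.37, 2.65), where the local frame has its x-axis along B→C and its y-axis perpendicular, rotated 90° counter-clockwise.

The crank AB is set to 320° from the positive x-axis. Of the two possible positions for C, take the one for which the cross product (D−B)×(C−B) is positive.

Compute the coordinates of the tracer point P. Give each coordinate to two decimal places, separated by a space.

A=(0,0), D=(12.00,0)
B = A + 4.00·(cos320°, sin320°) = (3.0642, -2.5712)
|BD| = 9.2984
circle(B,7.00) ∩ circle(D,9.00): a=2.9285, h=6.3580
  candidates: C₊=(4.1204,4.3487) cross=59.119; C₋=(7.6365,-7.8715) cross=-59.119
  mode + wants cross > 0 → take C=(4.1204,4.3487) (cross=59.119)
ex = (C−B)/|BC| = (0.1509,0.9886); ey = (-0.9886,0.1509)
P = B + -3.37·ex + 2.65·ey = (-0.0640,-5.5027)

-0.06 -5.50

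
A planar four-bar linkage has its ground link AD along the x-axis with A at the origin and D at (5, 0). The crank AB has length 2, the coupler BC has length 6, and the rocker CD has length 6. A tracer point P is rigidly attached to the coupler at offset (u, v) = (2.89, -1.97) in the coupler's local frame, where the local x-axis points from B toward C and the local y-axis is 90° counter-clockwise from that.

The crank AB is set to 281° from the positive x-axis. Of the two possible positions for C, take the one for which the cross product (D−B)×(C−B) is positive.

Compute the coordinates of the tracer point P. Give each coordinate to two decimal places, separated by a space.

A=(0,0), D=(5.00,0)
B = A + 2.00·(cos281°, sin281°) = (0.3816, -1.9633)
|BD| = 5.0183
circle(B,6.00) ∩ circle(D,6.00): a=2.5092, h=5.4501
  candidates: C₊=(0.5586,4.0341) cross=27.351; C₋=(4.8230,-5.9974) cross=-27.351
  mode + wants cross > 0 → take C=(0.5586,4.0341) (cross=27.351)
ex = (C−B)/|BC| = (0.0295,0.9996); ey = (-0.9996,0.0295)
P = B + 2.89·ex + -1.97·ey = (2.4360,0.8674)

2.44 0.87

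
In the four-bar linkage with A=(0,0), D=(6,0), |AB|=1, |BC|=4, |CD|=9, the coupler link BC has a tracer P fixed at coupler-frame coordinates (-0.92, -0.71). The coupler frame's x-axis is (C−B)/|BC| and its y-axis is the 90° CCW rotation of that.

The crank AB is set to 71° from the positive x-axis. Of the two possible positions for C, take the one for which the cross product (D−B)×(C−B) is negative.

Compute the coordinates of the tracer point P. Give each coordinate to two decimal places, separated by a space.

A=(0,0), D=(6.00,0)
B = A + 1.00·(cos71°, sin71°) = (0.3256, 0.9455)
|BD| = 5.7527
circle(B,4.00) ∩ circle(D,9.00): a=-2.7732, h=2.8826
  candidates: C₊=(-1.9362,4.2447) cross=16.583; C₋=(-2.8837,-1.4420) cross=-16.583
  mode - wants cross < 0 → take C=(-2.8837,-1.4420) (cross=-16.583)
ex = (C−B)/|BC| = (-0.8023,-0.5969); ey = (0.5969,-0.8023)
P = B + -0.92·ex + -0.71·ey = (0.6399,2.0643)

0.64 2.06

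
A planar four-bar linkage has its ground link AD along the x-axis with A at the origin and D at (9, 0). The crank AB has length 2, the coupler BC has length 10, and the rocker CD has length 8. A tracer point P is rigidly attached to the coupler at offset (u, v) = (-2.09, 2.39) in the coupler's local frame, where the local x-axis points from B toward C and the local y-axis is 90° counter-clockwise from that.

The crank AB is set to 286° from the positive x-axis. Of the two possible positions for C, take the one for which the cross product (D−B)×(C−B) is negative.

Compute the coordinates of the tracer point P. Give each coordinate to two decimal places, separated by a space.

0.34 1.25

A=(0,0), D=(9.00,0)
B = A + 2.00·(cos286°, sin286°) = (0.5513, -1.9225)
|BD| = 8.6647
circle(B,10.00) ∩ circle(D,8.00): a=6.4097, h=7.6756
  candidates: C₊=(5.0982,6.9840) cross=66.507; C₋=(8.5043,-7.9846) cross=-66.507
  mode - wants cross < 0 → take C=(8.5043,-7.9846) (cross=-66.507)
ex = (C−B)/|BC| = (0.7953,-0.6062); ey = (0.6062,0.7953)
P = B + -2.09·ex + 2.39·ey = (0.3379,1.2452)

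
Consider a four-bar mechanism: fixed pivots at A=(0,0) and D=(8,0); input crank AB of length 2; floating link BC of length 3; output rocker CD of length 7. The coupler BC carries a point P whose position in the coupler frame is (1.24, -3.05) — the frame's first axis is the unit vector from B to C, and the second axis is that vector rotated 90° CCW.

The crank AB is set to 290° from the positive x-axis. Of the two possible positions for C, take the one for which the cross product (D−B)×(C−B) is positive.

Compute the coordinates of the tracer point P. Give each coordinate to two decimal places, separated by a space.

A=(0,0), D=(8.00,0)
B = A + 2.00·(cos290°, sin290°) = (0.6840, -1.8794)
|BD| = 7.5535
circle(B,3.00) ∩ circle(D,7.00): a=1.1290, h=2.7795
  candidates: C₊=(1.0859,1.0936) cross=20.995; C₋=(2.4691,-4.2905) cross=-20.995
  mode + wants cross > 0 → take C=(1.0859,1.0936) (cross=20.995)
ex = (C−B)/|BC| = (0.1340,0.9910); ey = (-0.9910,0.1340)
P = B + 1.24·ex + -3.05·ey = (3.8727,-1.0592)

3.87 -1.06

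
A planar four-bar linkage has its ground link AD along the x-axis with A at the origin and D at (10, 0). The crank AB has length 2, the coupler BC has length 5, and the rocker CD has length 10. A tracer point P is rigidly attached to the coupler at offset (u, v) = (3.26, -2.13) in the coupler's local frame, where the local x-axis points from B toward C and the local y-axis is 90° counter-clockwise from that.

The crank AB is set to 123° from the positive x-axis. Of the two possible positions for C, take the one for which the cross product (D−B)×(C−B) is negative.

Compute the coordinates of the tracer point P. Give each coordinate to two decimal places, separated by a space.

-2.09 -2.09

A=(0,0), D=(10.00,0)
B = A + 2.00·(cos123°, sin123°) = (-1.0893, 1.6773)
|BD| = 11.2154
circle(B,5.00) ∩ circle(D,10.00): a=2.2641, h=4.4580
  candidates: C₊=(1.8161,5.7466) cross=49.998; C₋=(0.4826,-3.0691) cross=-49.998
  mode - wants cross < 0 → take C=(0.4826,-3.0691) (cross=-49.998)
ex = (C−B)/|BC| = (0.3144,-0.9493); ey = (0.9493,0.3144)
P = B + 3.26·ex + -2.13·ey = (-2.0864,-2.0870)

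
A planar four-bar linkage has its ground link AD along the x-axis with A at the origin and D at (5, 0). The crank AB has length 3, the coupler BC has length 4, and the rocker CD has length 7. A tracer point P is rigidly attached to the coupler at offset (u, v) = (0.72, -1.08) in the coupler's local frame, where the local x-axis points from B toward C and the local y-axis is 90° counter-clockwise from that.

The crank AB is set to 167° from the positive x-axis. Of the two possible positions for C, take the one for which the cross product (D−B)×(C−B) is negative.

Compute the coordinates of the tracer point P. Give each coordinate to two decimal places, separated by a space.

-3.63 -0.42

A=(0,0), D=(5.00,0)
B = A + 3.00·(cos167°, sin167°) = (-2.9231, 0.6749)
|BD| = 7.9518
circle(B,4.00) ∩ circle(D,7.00): a=1.9009, h=3.5195
  candidates: C₊=(-0.7304,4.0203) cross=27.986; C₋=(-1.3278,-2.9932) cross=-27.986
  mode - wants cross < 0 → take C=(-1.3278,-2.9932) (cross=-27.986)
ex = (C−B)/|BC| = (0.3988,-0.9170); ey = (0.9170,0.3988)
P = B + 0.72·ex + -1.08·ey = (-3.6263,-0.4161)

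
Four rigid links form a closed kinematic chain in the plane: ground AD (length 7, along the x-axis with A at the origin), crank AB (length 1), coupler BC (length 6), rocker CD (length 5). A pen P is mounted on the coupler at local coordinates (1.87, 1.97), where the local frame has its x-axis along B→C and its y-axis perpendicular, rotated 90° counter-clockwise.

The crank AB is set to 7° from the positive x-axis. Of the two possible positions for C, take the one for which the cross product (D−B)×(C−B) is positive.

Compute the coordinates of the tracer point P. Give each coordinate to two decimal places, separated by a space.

A=(0,0), D=(7.00,0)
B = A + 1.00·(cos7°, sin7°) = (0.9925, 0.1219)
|BD| = 6.0087
circle(B,6.00) ∩ circle(D,5.00): a=3.9197, h=4.5427
  candidates: C₊=(5.0036,4.5841) cross=27.296; C₋=(4.8193,-4.4994) cross=-27.296
  mode + wants cross > 0 → take C=(5.0036,4.5841) (cross=27.296)
ex = (C−B)/|BC| = (0.6685,0.7437); ey = (-0.7437,0.6685)
P = B + 1.87·ex + 1.97·ey = (0.7775,2.8296)

0.78 2.83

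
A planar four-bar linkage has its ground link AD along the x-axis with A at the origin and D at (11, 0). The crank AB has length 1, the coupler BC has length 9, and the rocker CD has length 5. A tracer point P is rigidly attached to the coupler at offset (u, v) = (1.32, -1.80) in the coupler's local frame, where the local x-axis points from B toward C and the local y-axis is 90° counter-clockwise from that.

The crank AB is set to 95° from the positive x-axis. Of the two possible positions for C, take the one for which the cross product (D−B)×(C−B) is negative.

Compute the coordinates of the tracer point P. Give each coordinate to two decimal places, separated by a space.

A=(0,0), D=(11.00,0)
B = A + 1.00·(cos95°, sin95°) = (-0.0872, 0.9962)
|BD| = 11.1318
circle(B,9.00) ∩ circle(D,5.00): a=8.0812, h=3.9615
  candidates: C₊=(8.3162,4.2187) cross=44.099; C₋=(7.6071,-3.6727) cross=-44.099
  mode - wants cross < 0 → take C=(7.6071,-3.6727) (cross=-44.099)
ex = (C−B)/|BC| = (0.8549,-0.5188); ey = (0.5188,0.8549)
P = B + 1.32·ex + -1.80·ey = (0.1076,-1.2274)

0.11 -1.23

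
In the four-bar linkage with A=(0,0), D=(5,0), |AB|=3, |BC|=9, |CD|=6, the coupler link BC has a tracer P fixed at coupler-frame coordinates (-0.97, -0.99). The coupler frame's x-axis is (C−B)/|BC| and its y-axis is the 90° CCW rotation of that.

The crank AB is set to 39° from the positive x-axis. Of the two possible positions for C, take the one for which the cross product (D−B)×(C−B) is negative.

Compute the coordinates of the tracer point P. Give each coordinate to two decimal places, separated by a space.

A=(0,0), D=(5.00,0)
B = A + 3.00·(cos39°, sin39°) = (2.3314, 1.8880)
|BD| = 3.2689
circle(B,9.00) ∩ circle(D,6.00): a=8.5175, h=2.9072
  candidates: C₊=(10.9638,-0.6581) cross=9.503; C₋=(7.6057,-5.4047) cross=-9.503
  mode - wants cross < 0 → take C=(7.6057,-5.4047) (cross=-9.503)
ex = (C−B)/|BC| = (0.5860,-0.8103); ey = (0.8103,0.5860)
P = B + -0.97·ex + -0.99·ey = (0.9608,2.0938)

0.96 2.09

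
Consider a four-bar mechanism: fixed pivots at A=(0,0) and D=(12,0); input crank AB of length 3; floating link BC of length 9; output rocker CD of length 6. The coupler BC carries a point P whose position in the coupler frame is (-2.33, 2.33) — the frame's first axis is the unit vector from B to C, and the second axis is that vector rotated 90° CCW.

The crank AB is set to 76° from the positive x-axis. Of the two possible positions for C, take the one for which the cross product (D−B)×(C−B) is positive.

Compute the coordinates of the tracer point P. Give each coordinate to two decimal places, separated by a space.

A=(0,0), D=(12.00,0)
B = A + 3.00·(cos76°, sin76°) = (0.7258, 2.9109)
|BD| = 11.6440
circle(B,9.00) ∩ circle(D,6.00): a=7.7543, h=4.5684
  candidates: C₊=(9.3759,5.3958) cross=53.195; C₋=(7.0918,-3.4510) cross=-53.195
  mode + wants cross > 0 → take C=(9.3759,5.3958) (cross=53.195)
ex = (C−B)/|BC| = (0.9611,0.2761); ey = (-0.2761,0.9611)
P = B + -2.33·ex + 2.33·ey = (-2.1570,4.5070)

-2.16 4.51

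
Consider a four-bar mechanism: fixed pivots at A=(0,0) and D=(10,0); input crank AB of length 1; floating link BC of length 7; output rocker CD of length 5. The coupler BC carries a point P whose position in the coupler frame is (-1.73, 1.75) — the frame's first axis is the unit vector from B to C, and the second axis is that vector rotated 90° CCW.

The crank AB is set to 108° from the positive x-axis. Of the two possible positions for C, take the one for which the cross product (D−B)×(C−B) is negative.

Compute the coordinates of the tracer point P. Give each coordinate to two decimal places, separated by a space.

-0.91 3.34

A=(0,0), D=(10.00,0)
B = A + 1.00·(cos108°, sin108°) = (-0.3090, 0.9511)
|BD| = 10.3528
circle(B,7.00) ∩ circle(D,5.00): a=6.3355, h=2.9768
  candidates: C₊=(6.2732,3.3333) cross=30.818; C₋=(5.7262,-2.5952) cross=-30.818
  mode - wants cross < 0 → take C=(5.7262,-2.5952) (cross=-30.818)
ex = (C−B)/|BC| = (0.8622,-0.5066); ey = (0.5066,0.8622)
P = B + -1.73·ex + 1.75·ey = (-0.9140,3.3363)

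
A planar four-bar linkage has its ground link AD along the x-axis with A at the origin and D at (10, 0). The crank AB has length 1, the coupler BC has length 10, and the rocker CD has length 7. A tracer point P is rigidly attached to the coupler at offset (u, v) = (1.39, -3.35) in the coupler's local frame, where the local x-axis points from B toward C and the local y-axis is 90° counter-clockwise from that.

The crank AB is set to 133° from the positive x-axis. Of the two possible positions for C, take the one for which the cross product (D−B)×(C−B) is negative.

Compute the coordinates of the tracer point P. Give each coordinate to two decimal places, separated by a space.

A=(0,0), D=(10.00,0)
B = A + 1.00·(cos133°, sin133°) = (-0.6820, 0.7314)
|BD| = 10.7070
circle(B,10.00) ∩ circle(D,7.00): a=7.7351, h=6.3378
  candidates: C₊=(7.4680,6.5260) cross=67.859; C₋=(6.6021,-6.1200) cross=-67.859
  mode - wants cross < 0 → take C=(6.6021,-6.1200) (cross=-67.859)
ex = (C−B)/|BC| = (0.7284,-0.6851); ey = (0.6851,0.7284)
P = B + 1.39·ex + -3.35·ey = (-1.9647,-2.6612)

-1.96 -2.66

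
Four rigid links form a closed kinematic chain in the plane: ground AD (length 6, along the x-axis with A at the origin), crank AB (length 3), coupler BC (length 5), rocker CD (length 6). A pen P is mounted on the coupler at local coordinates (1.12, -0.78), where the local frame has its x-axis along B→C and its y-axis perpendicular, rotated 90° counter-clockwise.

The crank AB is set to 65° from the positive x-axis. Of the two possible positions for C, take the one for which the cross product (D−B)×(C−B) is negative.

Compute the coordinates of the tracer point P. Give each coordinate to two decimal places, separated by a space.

0.31 1.75

A=(0,0), D=(6.00,0)
B = A + 3.00·(cos65°, sin65°) = (1.2679, 2.7189)
|BD| = 5.4576
circle(B,5.00) ∩ circle(D,6.00): a=1.7211, h=4.6945
  candidates: C₊=(5.0988,5.9319) cross=25.621; C₋=(0.4214,-2.2089) cross=-25.621
  mode - wants cross < 0 → take C=(0.4214,-2.2089) (cross=-25.621)
ex = (C−B)/|BC| = (-0.1693,-0.9856); ey = (0.9856,-0.1693)
P = B + 1.12·ex + -0.78·ey = (0.3095,1.7471)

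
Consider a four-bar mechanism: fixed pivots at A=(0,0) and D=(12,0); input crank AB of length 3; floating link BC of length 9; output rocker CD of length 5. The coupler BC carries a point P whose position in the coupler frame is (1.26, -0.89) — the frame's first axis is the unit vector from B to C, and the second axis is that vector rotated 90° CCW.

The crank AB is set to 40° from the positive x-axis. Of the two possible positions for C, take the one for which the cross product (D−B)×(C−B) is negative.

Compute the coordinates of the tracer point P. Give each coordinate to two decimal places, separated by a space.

A=(0,0), D=(12.00,0)
B = A + 3.00·(cos40°, sin40°) = (2.2981, 1.9284)
|BD| = 9.8917
circle(B,9.00) ∩ circle(D,5.00): a=7.7765, h=4.5306
  candidates: C₊=(10.8087,4.8560) cross=44.815; C₋=(9.0422,-4.0313) cross=-44.815
  mode - wants cross < 0 → take C=(9.0422,-4.0313) (cross=-44.815)
ex = (C−B)/|BC| = (0.7493,-0.6622); ey = (0.6622,0.7493)
P = B + 1.26·ex + -0.89·ey = (2.6530,0.4271)

2.65 0.43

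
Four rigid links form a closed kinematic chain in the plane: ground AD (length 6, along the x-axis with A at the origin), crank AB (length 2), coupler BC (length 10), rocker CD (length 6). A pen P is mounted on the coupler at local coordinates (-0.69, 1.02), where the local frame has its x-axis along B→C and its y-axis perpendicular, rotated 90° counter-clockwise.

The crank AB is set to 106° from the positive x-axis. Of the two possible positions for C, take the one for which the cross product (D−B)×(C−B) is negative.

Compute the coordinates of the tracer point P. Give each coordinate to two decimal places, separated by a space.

-0.17 3.09

A=(0,0), D=(6.00,0)
B = A + 2.00·(cos106°, sin106°) = (-0.5513, 1.9225)
|BD| = 6.8275
circle(B,10.00) ∩ circle(D,6.00): a=8.1007, h=5.8634
  candidates: C₊=(8.8726,5.2676) cross=40.032; C₋=(5.5706,-5.9846) cross=-40.032
  mode - wants cross < 0 → take C=(5.5706,-5.9846) (cross=-40.032)
ex = (C−B)/|BC| = (0.6122,-0.7907); ey = (0.7907,0.6122)
P = B + -0.69·ex + 1.02·ey = (-0.1672,3.0925)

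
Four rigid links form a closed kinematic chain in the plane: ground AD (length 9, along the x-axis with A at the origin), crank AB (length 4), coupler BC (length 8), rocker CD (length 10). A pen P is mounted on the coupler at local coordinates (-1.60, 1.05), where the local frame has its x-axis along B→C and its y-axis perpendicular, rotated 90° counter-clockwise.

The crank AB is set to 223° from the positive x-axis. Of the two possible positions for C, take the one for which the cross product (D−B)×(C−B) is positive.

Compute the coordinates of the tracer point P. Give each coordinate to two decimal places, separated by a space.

A=(0,0), D=(9.00,0)
B = A + 4.00·(cos223°, sin223°) = (-2.9254, -2.7280)
|BD| = 12.2335
circle(B,8.00) ∩ circle(D,10.00): a=4.6454, h=6.5131
  candidates: C₊=(0.1506,4.6570) cross=79.678; C₋=(3.0554,-8.0412) cross=-79.678
  mode + wants cross > 0 → take C=(0.1506,4.6570) (cross=79.678)
ex = (C−B)/|BC| = (0.3845,0.9231); ey = (-0.9231,0.3845)
P = B + -1.60·ex + 1.05·ey = (-4.5099,-3.8013)

-4.51 -3.80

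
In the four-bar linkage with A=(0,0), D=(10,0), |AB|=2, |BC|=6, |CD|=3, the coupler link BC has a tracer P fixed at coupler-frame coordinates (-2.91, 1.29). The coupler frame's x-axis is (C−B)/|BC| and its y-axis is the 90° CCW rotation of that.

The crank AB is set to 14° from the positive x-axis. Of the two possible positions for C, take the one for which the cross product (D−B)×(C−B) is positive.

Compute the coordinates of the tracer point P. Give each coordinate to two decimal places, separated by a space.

A=(0,0), D=(10.00,0)
B = A + 2.00·(cos14°, sin14°) = (1.9406, 0.4838)
|BD| = 8.0739
circle(B,6.00) ∩ circle(D,3.00): a=5.7090, h=1.8459
  candidates: C₊=(7.7500,1.9843) cross=14.903; C₋=(7.5287,-1.7008) cross=-14.903
  mode + wants cross > 0 → take C=(7.7500,1.9843) (cross=14.903)
ex = (C−B)/|BC| = (0.9682,0.2501); ey = (-0.2501,0.9682)
P = B + -2.91·ex + 1.29·ey = (-1.1995,1.0052)

-1.20 1.01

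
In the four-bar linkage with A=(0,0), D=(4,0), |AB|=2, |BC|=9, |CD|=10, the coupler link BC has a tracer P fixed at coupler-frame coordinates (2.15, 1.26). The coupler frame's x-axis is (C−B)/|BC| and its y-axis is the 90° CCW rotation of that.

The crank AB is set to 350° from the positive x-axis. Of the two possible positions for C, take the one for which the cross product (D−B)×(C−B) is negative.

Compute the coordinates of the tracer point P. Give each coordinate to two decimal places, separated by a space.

2.68 -2.74

A=(0,0), D=(4.00,0)
B = A + 2.00·(cos350°, sin350°) = (1.9696, -0.3473)
|BD| = 2.0599
circle(B,9.00) ∩ circle(D,10.00): a=-3.5820, h=8.2565
  candidates: C₊=(-2.9532,7.1870) cross=17.007; C₋=(-0.1691,-9.0895) cross=-17.007
  mode - wants cross < 0 → take C=(-0.1691,-9.0895) (cross=-17.007)
ex = (C−B)/|BC| = (-0.2376,-0.9714); ey = (0.9714,-0.2376)
P = B + 2.15·ex + 1.26·ey = (2.6826,-2.7351)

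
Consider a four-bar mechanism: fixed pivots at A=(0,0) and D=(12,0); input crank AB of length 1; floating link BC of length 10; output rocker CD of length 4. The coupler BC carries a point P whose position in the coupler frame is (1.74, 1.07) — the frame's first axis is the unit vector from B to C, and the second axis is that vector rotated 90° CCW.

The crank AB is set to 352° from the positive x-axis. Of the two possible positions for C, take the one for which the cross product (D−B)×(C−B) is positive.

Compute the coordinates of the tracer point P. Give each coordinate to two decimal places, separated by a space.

A=(0,0), D=(12.00,0)
B = A + 1.00·(cos352°, sin352°) = (0.9903, -0.1392)
|BD| = 11.0106
circle(B,10.00) ∩ circle(D,4.00): a=9.3198, h=3.6251
  candidates: C₊=(10.2635,3.6034) cross=39.914; C₋=(10.3552,-3.6462) cross=-39.914
  mode + wants cross > 0 → take C=(10.2635,3.6034) (cross=39.914)
ex = (C−B)/|BC| = (0.9273,0.3743); ey = (-0.3743,0.9273)
P = B + 1.74·ex + 1.07·ey = (2.2034,1.5043)

2.20 1.50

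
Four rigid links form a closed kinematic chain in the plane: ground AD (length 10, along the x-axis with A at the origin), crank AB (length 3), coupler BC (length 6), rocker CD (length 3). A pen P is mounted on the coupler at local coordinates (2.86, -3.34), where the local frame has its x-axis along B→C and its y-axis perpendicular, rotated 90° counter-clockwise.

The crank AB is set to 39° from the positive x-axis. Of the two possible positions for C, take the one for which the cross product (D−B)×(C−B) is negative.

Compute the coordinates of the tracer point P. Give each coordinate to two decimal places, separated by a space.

2.89 -2.47

A=(0,0), D=(10.00,0)
B = A + 3.00·(cos39°, sin39°) = (2.3314, 1.8880)
|BD| = 7.8975
circle(B,6.00) ∩ circle(D,3.00): a=5.6582, h=1.9963
  candidates: C₊=(8.3028,2.4737) cross=15.766; C₋=(7.3483,-1.4031) cross=-15.766
  mode - wants cross < 0 → take C=(7.3483,-1.4031) (cross=-15.766)
ex = (C−B)/|BC| = (0.8361,-0.5485); ey = (0.5485,0.8361)
P = B + 2.86·ex + -3.34·ey = (2.8908,-2.4735)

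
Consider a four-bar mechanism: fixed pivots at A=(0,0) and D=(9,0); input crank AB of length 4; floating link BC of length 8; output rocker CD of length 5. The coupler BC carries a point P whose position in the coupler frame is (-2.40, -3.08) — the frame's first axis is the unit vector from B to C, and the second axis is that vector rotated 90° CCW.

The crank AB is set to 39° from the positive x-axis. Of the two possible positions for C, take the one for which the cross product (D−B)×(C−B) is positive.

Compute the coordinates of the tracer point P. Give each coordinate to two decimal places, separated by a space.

A=(0,0), D=(9.00,0)
B = A + 4.00·(cos39°, sin39°) = (3.1086, 2.5173)
|BD| = 6.4067
circle(B,8.00) ∩ circle(D,5.00): a=6.2470, h=4.9975
  candidates: C₊=(10.8168,4.6583) cross=32.017; C₋=(6.8896,-4.5328) cross=-32.017
  mode + wants cross > 0 → take C=(10.8168,4.6583) (cross=32.017)
ex = (C−B)/|BC| = (0.9635,0.2676); ey = (-0.2676,0.9635)
P = B + -2.40·ex + -3.08·ey = (1.6204,-1.0927)

1.62 -1.09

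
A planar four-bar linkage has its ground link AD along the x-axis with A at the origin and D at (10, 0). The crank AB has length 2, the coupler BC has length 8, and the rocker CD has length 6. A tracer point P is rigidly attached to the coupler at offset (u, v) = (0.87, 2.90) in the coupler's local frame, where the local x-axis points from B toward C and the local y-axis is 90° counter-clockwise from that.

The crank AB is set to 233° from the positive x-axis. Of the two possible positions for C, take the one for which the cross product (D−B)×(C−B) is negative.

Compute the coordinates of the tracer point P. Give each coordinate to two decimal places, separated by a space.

0.70 0.75

A=(0,0), D=(10.00,0)
B = A + 2.00·(cos233°, sin233°) = (-1.2036, -1.5973)
|BD| = 11.3169
circle(B,8.00) ∩ circle(D,6.00): a=6.8955, h=4.0560
  candidates: C₊=(5.0504,3.3914) cross=45.902; C₋=(6.1954,-4.6395) cross=-45.902
  mode - wants cross < 0 → take C=(6.1954,-4.6395) (cross=-45.902)
ex = (C−B)/|BC| = (0.9249,-0.3803); ey = (0.3803,0.9249)
P = B + 0.87·ex + 2.90·ey = (0.7038,0.7540)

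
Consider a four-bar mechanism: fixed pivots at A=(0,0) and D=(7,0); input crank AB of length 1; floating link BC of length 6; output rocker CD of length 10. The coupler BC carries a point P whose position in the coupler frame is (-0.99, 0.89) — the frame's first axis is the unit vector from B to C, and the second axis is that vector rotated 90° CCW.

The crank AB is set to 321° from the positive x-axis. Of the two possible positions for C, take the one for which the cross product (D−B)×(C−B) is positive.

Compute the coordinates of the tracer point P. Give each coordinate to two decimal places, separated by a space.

A=(0,0), D=(7.00,0)
B = A + 1.00·(cos321°, sin321°) = (0.7771, -0.6293)
|BD| = 6.2546
circle(B,6.00) ∩ circle(D,10.00): a=-1.9889, h=5.6608
  candidates: C₊=(-1.7713,4.8026) cross=35.406; C₋=(-0.6321,-6.4615) cross=-35.406
  mode + wants cross > 0 → take C=(-1.7713,4.8026) (cross=35.406)
ex = (C−B)/|BC| = (-0.4247,0.9053); ey = (-0.9053,-0.4247)
P = B + -0.99·ex + 0.89·ey = (0.3919,-1.9036)

0.39 -1.90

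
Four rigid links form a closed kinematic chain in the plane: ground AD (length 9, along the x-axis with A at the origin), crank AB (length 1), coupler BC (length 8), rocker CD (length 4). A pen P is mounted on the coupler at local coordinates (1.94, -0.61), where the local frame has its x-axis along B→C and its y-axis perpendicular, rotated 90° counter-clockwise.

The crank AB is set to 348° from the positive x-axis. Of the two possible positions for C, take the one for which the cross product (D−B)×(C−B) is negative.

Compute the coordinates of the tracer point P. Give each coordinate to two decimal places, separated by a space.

2.42 -1.64

A=(0,0), D=(9.00,0)
B = A + 1.00·(cos348°, sin348°) = (0.9781, -0.2079)
|BD| = 8.0245
circle(B,8.00) ∩ circle(D,4.00): a=7.0031, h=3.8674
  candidates: C₊=(7.8787,3.8396) cross=31.034; C₋=(8.0791,-3.8925) cross=-31.034
  mode - wants cross < 0 → take C=(8.0791,-3.8925) (cross=-31.034)
ex = (C−B)/|BC| = (0.8876,-0.4606); ey = (0.4606,0.8876)
P = B + 1.94·ex + -0.61·ey = (2.4192,-1.6429)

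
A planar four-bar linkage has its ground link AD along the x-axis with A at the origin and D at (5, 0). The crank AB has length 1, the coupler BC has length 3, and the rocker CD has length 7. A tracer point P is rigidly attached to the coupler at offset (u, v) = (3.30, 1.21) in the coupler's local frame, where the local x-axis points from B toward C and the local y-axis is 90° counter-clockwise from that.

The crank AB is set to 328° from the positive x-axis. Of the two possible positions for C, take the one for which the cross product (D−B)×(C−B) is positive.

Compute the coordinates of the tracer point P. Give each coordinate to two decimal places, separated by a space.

-2.67 -0.59

A=(0,0), D=(5.00,0)
B = A + 1.00·(cos328°, sin328°) = (0.8480, -0.5299)
|BD| = 4.1856
circle(B,3.00) ∩ circle(D,7.00): a=-2.6854, h=1.3373
  candidates: C₊=(-1.9851,0.4567) cross=5.598; C₋=(-1.6465,-2.1965) cross=-5.598
  mode + wants cross > 0 → take C=(-1.9851,0.4567) (cross=5.598)
ex = (C−B)/|BC| = (-0.9444,0.3289); ey = (-0.3289,-0.9444)
P = B + 3.30·ex + 1.21·ey = (-2.6663,-0.5874)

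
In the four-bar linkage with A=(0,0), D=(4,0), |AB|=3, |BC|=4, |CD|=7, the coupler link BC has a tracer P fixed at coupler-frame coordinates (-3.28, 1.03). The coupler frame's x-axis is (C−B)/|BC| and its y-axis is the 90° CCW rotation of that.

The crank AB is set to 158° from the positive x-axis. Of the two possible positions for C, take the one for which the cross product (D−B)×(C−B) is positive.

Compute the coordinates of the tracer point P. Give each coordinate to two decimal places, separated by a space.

-5.08 -1.44

A=(0,0), D=(4.00,0)
B = A + 3.00·(cos158°, sin158°) = (-2.7816, 1.1238)
|BD| = 6.8740
circle(B,4.00) ∩ circle(D,7.00): a=1.0367, h=3.8633
  candidates: C₊=(-1.1272,4.7657) cross=26.557; C₋=(-2.3904,-2.8570) cross=-26.557
  mode + wants cross > 0 → take C=(-1.1272,4.7657) (cross=26.557)
ex = (C−B)/|BC| = (0.4136,0.9105); ey = (-0.9105,0.4136)
P = B + -3.28·ex + 1.03·ey = (-5.0759,-1.4365)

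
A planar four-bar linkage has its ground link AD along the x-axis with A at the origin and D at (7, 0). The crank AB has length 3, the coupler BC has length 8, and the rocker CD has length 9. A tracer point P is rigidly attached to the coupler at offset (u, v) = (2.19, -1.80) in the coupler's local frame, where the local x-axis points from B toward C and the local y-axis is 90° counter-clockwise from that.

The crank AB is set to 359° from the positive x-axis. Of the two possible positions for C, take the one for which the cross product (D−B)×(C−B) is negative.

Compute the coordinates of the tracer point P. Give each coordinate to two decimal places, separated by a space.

A=(0,0), D=(7.00,0)
B = A + 3.00·(cos359°, sin359°) = (2.9995, -0.0524)
|BD| = 4.0008
circle(B,8.00) ∩ circle(D,9.00): a=-0.1242, h=7.9990
  candidates: C₊=(2.7707,7.9444) cross=32.003; C₋=(2.9801,-8.0523) cross=-32.003
  mode - wants cross < 0 → take C=(2.9801,-8.0523) (cross=-32.003)
ex = (C−B)/|BC| = (-0.0024,-1.0000); ey = (1.0000,-0.0024)
P = B + 2.19·ex + -1.80·ey = (1.1942,-2.2380)

1.19 -2.24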